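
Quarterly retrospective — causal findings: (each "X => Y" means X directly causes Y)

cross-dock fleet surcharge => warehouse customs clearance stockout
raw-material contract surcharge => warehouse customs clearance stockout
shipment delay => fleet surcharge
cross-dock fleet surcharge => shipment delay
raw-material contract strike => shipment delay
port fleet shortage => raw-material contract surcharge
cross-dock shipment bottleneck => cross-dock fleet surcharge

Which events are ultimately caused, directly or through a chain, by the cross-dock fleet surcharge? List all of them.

the fleet surcharge, the shipment delay, the warehouse customs clearance stockout

Direct effects: the shipment delay, the warehouse customs clearance stockout.
2 steps out: the fleet surcharge.
Not reachable from it: the port fleet shortage, the raw-material contract surcharge, the cross-dock shipment bottleneck, the raw-material contract strike.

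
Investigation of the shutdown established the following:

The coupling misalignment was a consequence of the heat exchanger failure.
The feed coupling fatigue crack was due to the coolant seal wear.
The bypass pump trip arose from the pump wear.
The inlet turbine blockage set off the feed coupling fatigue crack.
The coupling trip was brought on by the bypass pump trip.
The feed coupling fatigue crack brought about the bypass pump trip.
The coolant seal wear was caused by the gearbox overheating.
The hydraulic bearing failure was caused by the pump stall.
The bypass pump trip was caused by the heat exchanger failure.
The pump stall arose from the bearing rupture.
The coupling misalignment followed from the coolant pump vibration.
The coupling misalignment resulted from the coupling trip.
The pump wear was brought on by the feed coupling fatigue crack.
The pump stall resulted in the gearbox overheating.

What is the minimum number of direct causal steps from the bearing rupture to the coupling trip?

6

Shortest chain: the bearing rupture → the pump stall → the gearbox overheating → the coolant seal wear → the feed coupling fatigue crack → the bypass pump trip → the coupling trip.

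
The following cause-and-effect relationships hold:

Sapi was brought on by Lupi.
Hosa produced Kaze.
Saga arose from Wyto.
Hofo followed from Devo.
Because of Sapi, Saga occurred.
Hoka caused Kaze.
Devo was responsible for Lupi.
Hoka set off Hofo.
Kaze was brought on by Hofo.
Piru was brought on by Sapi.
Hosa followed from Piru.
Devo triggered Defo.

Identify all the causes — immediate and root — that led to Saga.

Immediate causes of Saga: Wyto, Sapi.
Further upstream: Devo, Lupi.

Devo, Lupi, Sapi, Wyto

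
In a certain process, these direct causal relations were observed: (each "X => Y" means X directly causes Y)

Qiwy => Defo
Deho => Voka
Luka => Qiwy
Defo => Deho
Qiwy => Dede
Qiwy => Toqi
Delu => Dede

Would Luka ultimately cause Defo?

There is a causal chain: Luka → Qiwy → Defo.

Yes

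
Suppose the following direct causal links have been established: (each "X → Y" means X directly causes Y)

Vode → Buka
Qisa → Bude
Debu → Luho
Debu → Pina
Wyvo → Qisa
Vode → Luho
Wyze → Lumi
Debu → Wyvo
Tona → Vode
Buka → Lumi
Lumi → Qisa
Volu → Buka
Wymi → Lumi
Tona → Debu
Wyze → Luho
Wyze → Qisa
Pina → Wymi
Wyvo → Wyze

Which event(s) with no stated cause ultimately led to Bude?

Tona, Volu

Tracing upstream from Bude: Bude ← Qisa ← Wyvo ← Debu ← Tona.
A separate upstream branch: Bude ← Qisa ← Lumi ← Buka ← Volu.
Each of those chain origins has no stated cause.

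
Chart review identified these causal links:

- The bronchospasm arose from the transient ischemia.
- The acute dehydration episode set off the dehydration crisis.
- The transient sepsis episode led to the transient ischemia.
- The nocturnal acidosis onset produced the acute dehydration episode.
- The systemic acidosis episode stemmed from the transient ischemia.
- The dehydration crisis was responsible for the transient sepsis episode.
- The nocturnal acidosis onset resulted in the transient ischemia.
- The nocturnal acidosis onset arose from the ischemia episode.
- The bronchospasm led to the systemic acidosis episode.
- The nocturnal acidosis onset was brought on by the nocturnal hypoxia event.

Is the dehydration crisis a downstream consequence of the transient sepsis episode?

No

The transient sepsis episode leads to the transient ischemia, the bronchospasm, the systemic acidosis episode; the dehydration crisis is not among them.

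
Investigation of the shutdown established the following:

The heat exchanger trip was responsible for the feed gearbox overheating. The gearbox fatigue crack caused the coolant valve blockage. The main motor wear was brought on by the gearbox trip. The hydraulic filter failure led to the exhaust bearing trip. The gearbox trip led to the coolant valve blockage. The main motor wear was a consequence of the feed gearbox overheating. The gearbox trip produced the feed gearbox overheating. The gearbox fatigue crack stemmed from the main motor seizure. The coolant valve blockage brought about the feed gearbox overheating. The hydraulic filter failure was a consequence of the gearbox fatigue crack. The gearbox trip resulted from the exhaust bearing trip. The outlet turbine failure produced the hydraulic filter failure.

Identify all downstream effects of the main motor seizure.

Direct effects: the gearbox fatigue crack.
2 steps out: the hydraulic filter failure, the coolant valve blockage.
3 steps out: the exhaust bearing trip, the feed gearbox overheating.
4 steps out: the gearbox trip, the main motor wear.
Not reachable from it: the heat exchanger trip, the outlet turbine failure.

the coolant valve blockage, the exhaust bearing trip, the feed gearbox overheating, the gearbox fatigue crack, the gearbox trip, the hydraulic filter failure, the main motor wear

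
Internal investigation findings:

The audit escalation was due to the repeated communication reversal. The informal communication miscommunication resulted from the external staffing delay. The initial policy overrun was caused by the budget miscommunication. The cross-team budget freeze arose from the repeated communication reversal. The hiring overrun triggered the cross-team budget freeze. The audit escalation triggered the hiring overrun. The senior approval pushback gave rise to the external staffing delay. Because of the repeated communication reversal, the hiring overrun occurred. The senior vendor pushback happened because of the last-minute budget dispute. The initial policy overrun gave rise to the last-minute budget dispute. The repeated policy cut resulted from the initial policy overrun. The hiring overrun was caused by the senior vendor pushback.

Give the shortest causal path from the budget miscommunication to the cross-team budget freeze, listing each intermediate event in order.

the budget miscommunication → the initial policy overrun → the last-minute budget dispute → the senior vendor pushback → the hiring overrun → the cross-team budget freeze

the budget miscommunication → the initial policy overrun
the initial policy overrun → the last-minute budget dispute
the last-minute budget dispute → the senior vendor pushback
the senior vendor pushback → the hiring overrun
the hiring overrun → the cross-team budget freeze
Length: 5 steps.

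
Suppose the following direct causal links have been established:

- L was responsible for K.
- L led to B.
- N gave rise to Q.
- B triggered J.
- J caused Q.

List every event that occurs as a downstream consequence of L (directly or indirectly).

Direct effects: K, B.
2 steps out: J.
3 steps out: Q.
Not reachable from it: N.

B, J, K, Q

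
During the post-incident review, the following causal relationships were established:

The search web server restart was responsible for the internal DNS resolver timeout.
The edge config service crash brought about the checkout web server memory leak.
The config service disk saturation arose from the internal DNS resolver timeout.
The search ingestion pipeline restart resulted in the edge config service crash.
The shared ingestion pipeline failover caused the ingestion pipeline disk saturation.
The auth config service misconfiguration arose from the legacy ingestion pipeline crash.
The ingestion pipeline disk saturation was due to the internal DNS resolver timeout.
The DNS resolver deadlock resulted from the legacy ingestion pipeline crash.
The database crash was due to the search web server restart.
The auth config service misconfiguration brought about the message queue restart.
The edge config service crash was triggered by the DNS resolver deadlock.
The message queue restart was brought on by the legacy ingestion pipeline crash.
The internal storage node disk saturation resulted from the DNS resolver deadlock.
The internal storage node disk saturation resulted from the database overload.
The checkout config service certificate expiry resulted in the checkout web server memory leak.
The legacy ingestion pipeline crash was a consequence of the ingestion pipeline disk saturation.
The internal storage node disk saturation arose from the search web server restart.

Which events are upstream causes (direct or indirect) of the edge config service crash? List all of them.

the DNS resolver deadlock, the ingestion pipeline disk saturation, the internal DNS resolver timeout, the legacy ingestion pipeline crash, the search ingestion pipeline restart, the search web server restart, the shared ingestion pipeline failover

Immediate causes of the edge config service crash: the DNS resolver deadlock, the search ingestion pipeline restart.
Further upstream: the shared ingestion pipeline failover, the search web server restart, the internal DNS resolver timeout, the ingestion pipeline disk saturation, the legacy ingestion pipeline crash.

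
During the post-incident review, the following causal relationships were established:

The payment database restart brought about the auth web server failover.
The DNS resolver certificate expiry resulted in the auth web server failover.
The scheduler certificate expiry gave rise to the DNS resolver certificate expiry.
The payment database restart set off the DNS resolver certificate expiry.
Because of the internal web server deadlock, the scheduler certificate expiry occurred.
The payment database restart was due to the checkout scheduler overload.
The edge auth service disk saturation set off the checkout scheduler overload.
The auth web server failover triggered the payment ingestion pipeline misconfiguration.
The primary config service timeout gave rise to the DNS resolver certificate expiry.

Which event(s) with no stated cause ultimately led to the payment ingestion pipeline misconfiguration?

Tracing upstream from the payment ingestion pipeline misconfiguration: the payment ingestion pipeline misconfiguration ← the auth web server failover ← the payment database restart ← the checkout scheduler overload ← the edge auth service disk saturation.
A separate upstream branch: the payment ingestion pipeline misconfiguration ← the auth web server failover ← the DNS resolver certificate expiry ← the primary config service timeout.
A separate upstream branch: the payment ingestion pipeline misconfiguration ← the auth web server failover ← the DNS resolver certificate expiry ← the scheduler certificate expiry ← the internal web server deadlock.
Each of those chain origins has no stated cause.

the edge auth service disk saturation, the internal web server deadlock, the primary config service timeout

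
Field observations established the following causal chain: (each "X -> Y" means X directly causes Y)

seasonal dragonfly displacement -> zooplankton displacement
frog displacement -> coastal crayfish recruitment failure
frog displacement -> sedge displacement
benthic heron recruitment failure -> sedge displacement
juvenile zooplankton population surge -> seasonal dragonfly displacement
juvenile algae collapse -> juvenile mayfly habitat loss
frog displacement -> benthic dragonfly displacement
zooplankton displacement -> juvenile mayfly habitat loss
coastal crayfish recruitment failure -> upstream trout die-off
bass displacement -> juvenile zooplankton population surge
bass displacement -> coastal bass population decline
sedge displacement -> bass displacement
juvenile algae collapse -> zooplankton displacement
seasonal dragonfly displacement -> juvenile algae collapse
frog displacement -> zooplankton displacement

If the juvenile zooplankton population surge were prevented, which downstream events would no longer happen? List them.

Downstream of the juvenile zooplankton population surge: the seasonal dragonfly displacement, the juvenile algae collapse, the zooplankton displacement, the juvenile mayfly habitat loss.
Of those, still caused via another path: the zooplankton displacement, the juvenile mayfly habitat loss.
The remainder have no surviving cause.

the juvenile algae collapse, the seasonal dragonfly displacement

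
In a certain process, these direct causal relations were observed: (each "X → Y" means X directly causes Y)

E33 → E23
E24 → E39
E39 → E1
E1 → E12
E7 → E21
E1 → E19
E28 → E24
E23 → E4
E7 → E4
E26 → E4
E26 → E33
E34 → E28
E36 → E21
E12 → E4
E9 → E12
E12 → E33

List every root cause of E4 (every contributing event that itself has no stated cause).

Tracing upstream from E4: E4 ← E12 ← E1 ← E39 ← E24 ← E28 ← E34.
A separate upstream branch: E4 ← E12 ← E9.
A separate upstream branch: E4 ← E7.
A separate upstream branch: E4 ← E26.
Each of those chain origins has no stated cause.

E26, E34, E7, E9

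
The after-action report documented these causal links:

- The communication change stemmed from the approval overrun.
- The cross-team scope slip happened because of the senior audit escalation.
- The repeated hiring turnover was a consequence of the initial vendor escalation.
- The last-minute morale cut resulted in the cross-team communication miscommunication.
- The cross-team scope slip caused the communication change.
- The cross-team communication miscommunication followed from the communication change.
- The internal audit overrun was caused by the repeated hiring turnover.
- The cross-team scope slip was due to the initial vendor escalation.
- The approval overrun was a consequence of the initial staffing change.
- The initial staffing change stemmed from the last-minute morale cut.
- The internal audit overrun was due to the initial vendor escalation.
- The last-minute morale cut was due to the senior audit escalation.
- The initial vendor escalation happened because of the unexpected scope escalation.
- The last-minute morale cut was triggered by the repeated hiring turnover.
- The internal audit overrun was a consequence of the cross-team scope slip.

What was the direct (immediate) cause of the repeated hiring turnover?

Upstream contributors include the unexpected scope escalation, but only the initial vendor escalation feeds directly into the repeated hiring turnover.

the initial vendor escalation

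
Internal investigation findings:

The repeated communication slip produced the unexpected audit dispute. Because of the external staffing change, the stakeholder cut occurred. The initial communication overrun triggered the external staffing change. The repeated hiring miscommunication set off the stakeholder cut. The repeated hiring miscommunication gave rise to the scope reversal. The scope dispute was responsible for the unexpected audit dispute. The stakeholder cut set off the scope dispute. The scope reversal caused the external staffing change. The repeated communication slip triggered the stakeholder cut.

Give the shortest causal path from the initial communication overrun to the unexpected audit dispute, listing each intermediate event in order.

the initial communication overrun → the external staffing change
the external staffing change → the stakeholder cut
the stakeholder cut → the scope dispute
the scope dispute → the unexpected audit dispute
Length: 4 steps.

the initial communication overrun → the external staffing change → the stakeholder cut → the scope dispute → the unexpected audit dispute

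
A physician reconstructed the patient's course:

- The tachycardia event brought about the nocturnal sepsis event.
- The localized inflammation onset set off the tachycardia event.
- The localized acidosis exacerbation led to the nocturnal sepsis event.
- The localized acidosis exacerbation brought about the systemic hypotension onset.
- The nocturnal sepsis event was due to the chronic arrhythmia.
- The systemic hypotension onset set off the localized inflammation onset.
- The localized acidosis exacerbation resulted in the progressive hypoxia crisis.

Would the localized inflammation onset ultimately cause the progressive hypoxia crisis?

The localized inflammation onset leads to the tachycardia event, the nocturnal sepsis event; the progressive hypoxia crisis is not among them.

No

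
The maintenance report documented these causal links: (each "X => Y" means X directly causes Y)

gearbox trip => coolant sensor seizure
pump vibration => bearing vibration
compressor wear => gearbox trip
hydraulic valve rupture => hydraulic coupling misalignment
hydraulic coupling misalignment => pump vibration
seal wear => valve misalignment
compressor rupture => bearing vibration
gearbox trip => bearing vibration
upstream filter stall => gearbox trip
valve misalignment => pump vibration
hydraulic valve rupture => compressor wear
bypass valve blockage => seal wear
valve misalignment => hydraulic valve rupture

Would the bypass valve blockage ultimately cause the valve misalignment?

There is a causal chain: the bypass valve blockage → the seal wear → the valve misalignment.

Yes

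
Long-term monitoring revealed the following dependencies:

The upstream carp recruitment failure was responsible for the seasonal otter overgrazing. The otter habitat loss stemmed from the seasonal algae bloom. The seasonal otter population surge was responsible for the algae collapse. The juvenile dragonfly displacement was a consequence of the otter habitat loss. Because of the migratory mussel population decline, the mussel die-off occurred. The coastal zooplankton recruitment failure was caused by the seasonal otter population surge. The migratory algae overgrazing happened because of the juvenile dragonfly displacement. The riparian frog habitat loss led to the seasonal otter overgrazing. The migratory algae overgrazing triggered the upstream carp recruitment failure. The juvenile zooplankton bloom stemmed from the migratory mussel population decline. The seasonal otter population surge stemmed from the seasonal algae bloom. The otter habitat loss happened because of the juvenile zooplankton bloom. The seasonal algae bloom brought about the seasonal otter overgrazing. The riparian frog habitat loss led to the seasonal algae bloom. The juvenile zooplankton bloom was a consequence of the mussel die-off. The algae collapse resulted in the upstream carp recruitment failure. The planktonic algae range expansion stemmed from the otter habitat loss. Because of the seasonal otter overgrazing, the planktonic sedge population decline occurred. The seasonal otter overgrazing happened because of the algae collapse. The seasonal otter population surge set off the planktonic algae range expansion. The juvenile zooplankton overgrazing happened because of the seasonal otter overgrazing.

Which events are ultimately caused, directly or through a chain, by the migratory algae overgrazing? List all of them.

Direct effects: the upstream carp recruitment failure.
2 steps out: the seasonal otter overgrazing.
3 steps out: the planktonic sedge population decline, the juvenile zooplankton overgrazing.
Not reachable from it: the riparian frog habitat loss, the seasonal algae bloom, the migratory mussel population decline, the mussel die-off, the seasonal otter population surge, the juvenile zooplankton bloom, the otter habitat loss, the algae collapse, the juvenile dragonfly displacement, the planktonic algae range expansion, the coastal zooplankton recruitment failure.

the juvenile zooplankton overgrazing, the planktonic sedge population decline, the seasonal otter overgrazing, the upstream carp recruitment failure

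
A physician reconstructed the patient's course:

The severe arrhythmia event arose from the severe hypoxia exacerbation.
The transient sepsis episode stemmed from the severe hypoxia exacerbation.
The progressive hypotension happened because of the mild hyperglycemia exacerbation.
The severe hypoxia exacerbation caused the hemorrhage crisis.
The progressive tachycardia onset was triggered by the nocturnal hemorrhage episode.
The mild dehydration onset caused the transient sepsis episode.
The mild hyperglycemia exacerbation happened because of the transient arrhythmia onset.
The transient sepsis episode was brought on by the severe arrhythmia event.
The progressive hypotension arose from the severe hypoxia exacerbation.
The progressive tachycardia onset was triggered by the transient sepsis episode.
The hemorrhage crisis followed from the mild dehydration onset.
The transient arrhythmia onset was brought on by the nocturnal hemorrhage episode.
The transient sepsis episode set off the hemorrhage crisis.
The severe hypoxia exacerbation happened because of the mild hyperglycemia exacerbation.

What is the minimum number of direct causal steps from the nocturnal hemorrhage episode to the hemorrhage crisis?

4

Shortest chain: the nocturnal hemorrhage episode → the transient arrhythmia onset → the mild hyperglycemia exacerbation → the severe hypoxia exacerbation → the hemorrhage crisis.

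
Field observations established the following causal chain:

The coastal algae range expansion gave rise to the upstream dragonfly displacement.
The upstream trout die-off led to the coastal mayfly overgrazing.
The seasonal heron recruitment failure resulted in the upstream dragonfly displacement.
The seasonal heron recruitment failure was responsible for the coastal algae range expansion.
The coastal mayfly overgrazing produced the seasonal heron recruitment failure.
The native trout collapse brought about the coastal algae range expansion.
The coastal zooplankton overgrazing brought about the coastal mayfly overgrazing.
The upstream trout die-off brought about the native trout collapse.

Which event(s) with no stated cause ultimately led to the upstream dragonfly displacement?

Tracing upstream from the upstream dragonfly displacement: the upstream dragonfly displacement ← the seasonal heron recruitment failure ← the coastal mayfly overgrazing ← the upstream trout die-off.
A separate upstream branch: the upstream dragonfly displacement ← the seasonal heron recruitment failure ← the coastal mayfly overgrazing ← the coastal zooplankton overgrazing.
Each of those chain origins has no stated cause.

the coastal zooplankton overgrazing, the upstream trout die-off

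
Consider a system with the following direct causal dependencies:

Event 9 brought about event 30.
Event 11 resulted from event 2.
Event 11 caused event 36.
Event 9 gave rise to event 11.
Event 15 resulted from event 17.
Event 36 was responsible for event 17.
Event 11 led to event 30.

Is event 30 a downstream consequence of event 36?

Event 36 leads to event 17, event 15; event 30 is not among them.

No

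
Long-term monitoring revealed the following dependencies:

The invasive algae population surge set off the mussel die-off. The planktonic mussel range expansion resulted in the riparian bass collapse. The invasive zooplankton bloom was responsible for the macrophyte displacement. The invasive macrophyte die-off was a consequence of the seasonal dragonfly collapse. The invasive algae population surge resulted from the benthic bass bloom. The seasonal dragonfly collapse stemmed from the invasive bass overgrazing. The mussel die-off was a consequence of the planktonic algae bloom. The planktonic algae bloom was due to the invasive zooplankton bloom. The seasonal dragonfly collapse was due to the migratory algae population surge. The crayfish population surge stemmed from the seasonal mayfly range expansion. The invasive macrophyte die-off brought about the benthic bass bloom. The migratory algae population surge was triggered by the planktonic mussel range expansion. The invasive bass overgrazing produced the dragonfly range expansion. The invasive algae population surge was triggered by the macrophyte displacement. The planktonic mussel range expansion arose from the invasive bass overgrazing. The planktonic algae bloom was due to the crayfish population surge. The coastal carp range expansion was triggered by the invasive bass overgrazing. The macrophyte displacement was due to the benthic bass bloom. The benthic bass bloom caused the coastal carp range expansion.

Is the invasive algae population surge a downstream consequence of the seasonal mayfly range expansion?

No

The seasonal mayfly range expansion leads to the crayfish population surge, the planktonic algae bloom, the mussel die-off; the invasive algae population surge is not among them.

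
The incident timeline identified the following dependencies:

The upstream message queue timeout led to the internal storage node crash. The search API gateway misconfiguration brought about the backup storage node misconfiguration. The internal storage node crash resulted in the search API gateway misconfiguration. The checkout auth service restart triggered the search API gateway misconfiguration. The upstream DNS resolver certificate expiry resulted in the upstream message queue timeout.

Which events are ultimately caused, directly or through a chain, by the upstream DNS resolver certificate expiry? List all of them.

Direct effects: the upstream message queue timeout.
2 steps out: the internal storage node crash.
3 steps out: the search API gateway misconfiguration.
4 steps out: the backup storage node misconfiguration.
Not reachable from it: the checkout auth service restart.

the backup storage node misconfiguration, the internal storage node crash, the search API gateway misconfiguration, the upstream message queue timeout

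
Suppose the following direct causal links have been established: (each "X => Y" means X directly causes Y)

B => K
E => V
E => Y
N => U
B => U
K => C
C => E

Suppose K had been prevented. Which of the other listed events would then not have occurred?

C, E, V, Y

Downstream of K: C, E, V, Y.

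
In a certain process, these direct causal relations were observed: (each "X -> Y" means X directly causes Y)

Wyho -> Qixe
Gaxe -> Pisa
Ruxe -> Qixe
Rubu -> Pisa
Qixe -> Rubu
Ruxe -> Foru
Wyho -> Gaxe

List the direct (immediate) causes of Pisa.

Upstream contributors include Ruxe, Wyho, Qixe, but only Gaxe, Rubu feed directly into Pisa.

Gaxe, Rubu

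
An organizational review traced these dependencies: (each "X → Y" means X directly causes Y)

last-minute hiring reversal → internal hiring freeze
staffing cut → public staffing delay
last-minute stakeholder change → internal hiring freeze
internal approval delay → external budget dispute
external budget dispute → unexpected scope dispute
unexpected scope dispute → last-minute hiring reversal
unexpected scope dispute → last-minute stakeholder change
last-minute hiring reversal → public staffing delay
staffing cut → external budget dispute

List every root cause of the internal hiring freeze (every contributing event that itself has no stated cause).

the internal approval delay, the staffing cut

Tracing upstream from the internal hiring freeze: the internal hiring freeze ← the last-minute hiring reversal ← the unexpected scope dispute ← the external budget dispute ← the internal approval delay.
A separate upstream branch: the internal hiring freeze ← the last-minute hiring reversal ← the unexpected scope dispute ← the external budget dispute ← the staffing cut.
Each of those chain origins has no stated cause.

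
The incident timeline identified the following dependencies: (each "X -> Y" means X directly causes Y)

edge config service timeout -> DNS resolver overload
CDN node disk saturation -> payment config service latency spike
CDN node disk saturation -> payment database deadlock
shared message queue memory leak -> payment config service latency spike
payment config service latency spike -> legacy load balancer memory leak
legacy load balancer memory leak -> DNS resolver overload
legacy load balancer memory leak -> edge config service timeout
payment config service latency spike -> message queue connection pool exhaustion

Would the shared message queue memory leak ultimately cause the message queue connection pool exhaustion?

There is a causal chain: the shared message queue memory leak → the payment config service latency spike → the message queue connection pool exhaustion.

Yes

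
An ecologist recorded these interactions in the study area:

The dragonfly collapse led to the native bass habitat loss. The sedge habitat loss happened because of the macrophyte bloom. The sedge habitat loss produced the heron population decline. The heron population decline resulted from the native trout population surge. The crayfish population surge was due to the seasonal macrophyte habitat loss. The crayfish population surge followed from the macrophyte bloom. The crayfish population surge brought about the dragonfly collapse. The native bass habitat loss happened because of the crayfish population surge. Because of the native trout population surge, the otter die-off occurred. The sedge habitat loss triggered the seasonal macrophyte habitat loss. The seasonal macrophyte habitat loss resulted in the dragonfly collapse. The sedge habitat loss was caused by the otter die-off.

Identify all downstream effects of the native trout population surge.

the crayfish population surge, the dragonfly collapse, the heron population decline, the native bass habitat loss, the otter die-off, the seasonal macrophyte habitat loss, the sedge habitat loss

Direct effects: the otter die-off, the heron population decline.
2 steps out: the sedge habitat loss.
3 steps out: the seasonal macrophyte habitat loss.
4 steps out: the crayfish population surge, the dragonfly collapse.
5 steps out: the native bass habitat loss.
Not reachable from it: the macrophyte bloom.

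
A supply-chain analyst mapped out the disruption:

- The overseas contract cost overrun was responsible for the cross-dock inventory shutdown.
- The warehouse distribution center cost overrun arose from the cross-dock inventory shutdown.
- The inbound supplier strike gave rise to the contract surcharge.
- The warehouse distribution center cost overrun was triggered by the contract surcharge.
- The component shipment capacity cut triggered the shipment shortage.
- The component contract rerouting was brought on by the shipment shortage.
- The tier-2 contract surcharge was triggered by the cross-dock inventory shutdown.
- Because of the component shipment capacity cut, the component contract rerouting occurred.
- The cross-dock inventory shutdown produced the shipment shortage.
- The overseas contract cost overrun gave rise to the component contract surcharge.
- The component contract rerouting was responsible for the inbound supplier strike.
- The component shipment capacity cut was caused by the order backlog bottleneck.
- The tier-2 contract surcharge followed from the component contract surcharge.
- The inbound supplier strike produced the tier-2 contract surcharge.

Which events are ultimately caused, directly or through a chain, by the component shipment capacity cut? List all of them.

the component contract rerouting, the contract surcharge, the inbound supplier strike, the shipment shortage, the tier-2 contract surcharge, the warehouse distribution center cost overrun

Direct effects: the shipment shortage, the component contract rerouting.
2 steps out: the inbound supplier strike.
3 steps out: the tier-2 contract surcharge, the contract surcharge.
4 steps out: the warehouse distribution center cost overrun.
Not reachable from it: the overseas contract cost overrun, the component contract surcharge, the order backlog bottleneck, the cross-dock inventory shutdown.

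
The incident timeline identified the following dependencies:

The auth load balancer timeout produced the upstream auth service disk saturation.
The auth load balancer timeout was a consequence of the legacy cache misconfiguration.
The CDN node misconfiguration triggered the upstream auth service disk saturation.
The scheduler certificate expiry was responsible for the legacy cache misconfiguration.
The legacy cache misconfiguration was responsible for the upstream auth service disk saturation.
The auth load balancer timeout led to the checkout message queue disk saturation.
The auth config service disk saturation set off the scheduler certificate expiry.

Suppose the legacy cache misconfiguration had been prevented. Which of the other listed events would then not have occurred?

Downstream of the legacy cache misconfiguration: the auth load balancer timeout, the upstream auth service disk saturation, the checkout message queue disk saturation.
Of those, still caused via another path: the upstream auth service disk saturation.
The remainder have no surviving cause.

the auth load balancer timeout, the checkout message queue disk saturation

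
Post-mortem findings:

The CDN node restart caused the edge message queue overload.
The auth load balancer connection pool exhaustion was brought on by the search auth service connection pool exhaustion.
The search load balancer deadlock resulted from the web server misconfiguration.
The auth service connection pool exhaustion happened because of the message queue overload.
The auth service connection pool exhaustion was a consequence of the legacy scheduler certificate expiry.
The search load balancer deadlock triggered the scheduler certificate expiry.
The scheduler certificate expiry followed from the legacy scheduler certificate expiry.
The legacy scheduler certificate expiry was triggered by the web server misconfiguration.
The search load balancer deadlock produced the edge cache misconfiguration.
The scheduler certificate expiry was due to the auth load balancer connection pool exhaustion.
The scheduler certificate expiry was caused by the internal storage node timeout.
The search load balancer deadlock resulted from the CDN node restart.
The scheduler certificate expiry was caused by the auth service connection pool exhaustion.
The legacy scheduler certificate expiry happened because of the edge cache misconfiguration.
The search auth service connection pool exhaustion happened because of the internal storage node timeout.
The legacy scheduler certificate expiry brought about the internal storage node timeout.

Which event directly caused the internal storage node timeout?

Upstream contributors include the web server misconfiguration, the CDN node restart, the search load balancer deadlock, the edge cache misconfiguration, but only the legacy scheduler certificate expiry feeds directly into the internal storage node timeout.

the legacy scheduler certificate expiry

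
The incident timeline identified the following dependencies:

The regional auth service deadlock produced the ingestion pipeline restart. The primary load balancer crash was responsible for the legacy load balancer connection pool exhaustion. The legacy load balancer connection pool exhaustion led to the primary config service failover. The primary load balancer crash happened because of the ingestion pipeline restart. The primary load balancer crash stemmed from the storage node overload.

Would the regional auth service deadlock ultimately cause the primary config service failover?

There is a causal chain: the regional auth service deadlock → the ingestion pipeline restart → the primary load balancer crash → the legacy load balancer connection pool exhaustion → the primary config service failover.

Yes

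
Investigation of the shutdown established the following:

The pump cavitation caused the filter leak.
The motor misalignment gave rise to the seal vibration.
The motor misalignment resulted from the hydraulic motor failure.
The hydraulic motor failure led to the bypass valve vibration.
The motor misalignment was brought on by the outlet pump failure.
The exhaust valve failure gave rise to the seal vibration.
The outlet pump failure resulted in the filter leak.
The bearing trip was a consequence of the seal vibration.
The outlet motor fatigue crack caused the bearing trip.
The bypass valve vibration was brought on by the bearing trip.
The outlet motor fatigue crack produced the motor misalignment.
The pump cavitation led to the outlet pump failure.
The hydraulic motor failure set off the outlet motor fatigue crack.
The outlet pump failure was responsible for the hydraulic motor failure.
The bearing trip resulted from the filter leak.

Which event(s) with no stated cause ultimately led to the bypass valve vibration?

the exhaust valve failure, the pump cavitation

Tracing upstream from the bypass valve vibration: the bypass valve vibration ← the bearing trip ← the seal vibration ← the exhaust valve failure.
A separate upstream branch: the bypass valve vibration ← the hydraulic motor failure ← the outlet pump failure ← the pump cavitation.
Each of those chain origins has no stated cause.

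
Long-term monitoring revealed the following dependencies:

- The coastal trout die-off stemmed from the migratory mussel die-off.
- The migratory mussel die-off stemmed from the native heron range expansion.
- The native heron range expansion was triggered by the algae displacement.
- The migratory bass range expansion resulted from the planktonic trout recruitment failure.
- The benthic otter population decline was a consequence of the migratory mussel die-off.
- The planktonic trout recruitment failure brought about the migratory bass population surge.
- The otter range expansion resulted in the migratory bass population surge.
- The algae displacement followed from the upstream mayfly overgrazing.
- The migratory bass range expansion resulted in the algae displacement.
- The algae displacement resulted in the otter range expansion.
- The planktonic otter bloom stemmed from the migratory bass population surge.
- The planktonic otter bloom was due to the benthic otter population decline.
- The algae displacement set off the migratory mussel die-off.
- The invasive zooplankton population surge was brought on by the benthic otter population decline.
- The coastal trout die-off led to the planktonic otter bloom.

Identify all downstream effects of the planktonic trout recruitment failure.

the algae displacement, the benthic otter population decline, the coastal trout die-off, the invasive zooplankton population surge, the migratory bass population surge, the migratory bass range expansion, the migratory mussel die-off, the native heron range expansion, the otter range expansion, the planktonic otter bloom

Direct effects: the migratory bass range expansion, the migratory bass population surge.
2 steps out: the algae displacement, the planktonic otter bloom.
3 steps out: the native heron range expansion, the migratory mussel die-off, the otter range expansion.
4 steps out: the benthic otter population decline, the coastal trout die-off.
5 steps out: the invasive zooplankton population surge.
Not reachable from it: the upstream mayfly overgrazing.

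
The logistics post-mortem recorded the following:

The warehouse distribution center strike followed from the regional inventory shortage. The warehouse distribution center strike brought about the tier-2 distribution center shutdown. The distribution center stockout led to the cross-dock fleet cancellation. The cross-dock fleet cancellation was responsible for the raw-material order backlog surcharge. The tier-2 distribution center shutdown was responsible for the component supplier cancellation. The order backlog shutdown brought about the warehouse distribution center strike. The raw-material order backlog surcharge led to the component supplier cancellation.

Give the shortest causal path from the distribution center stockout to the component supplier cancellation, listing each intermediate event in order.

the distribution center stockout → the cross-dock fleet cancellation → the raw-material order backlog surcharge → the component supplier cancellation

the distribution center stockout → the cross-dock fleet cancellation
the cross-dock fleet cancellation → the raw-material order backlog surcharge
the raw-material order backlog surcharge → the component supplier cancellation
Length: 3 steps.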